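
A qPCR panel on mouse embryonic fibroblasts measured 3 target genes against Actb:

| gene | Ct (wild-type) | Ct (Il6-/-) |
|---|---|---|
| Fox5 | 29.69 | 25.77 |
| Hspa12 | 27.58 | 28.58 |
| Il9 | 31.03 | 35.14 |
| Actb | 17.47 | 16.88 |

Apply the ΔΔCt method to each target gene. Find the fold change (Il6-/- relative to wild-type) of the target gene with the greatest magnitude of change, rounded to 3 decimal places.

Fox5: ΔΔCt = (25.77−16.88) − (29.69−17.47) = 8.89 − 12.22 = -3.33; fold change = 2^3.33 = 10.056
Hspa12: ΔΔCt = (28.58−16.88) − (27.58−17.47) = 11.70 − 10.11 = 1.59; fold change = 2^-1.59 = 0.332
Il9: ΔΔCt = (35.14−16.88) − (31.03−17.47) = 18.26 − 13.56 = 4.70; fold change = 2^-4.70 = 0.038
Il9 has the largest |ΔΔCt| = 4.70.

0.038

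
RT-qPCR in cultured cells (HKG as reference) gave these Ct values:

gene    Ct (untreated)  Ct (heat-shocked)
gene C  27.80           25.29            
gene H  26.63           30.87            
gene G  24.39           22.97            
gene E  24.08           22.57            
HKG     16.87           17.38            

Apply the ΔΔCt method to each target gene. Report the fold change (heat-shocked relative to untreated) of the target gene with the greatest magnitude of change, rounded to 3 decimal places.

0.075

gene C: ΔΔCt = (25.29−17.38) − (27.80−16.87) = 7.91 − 10.93 = -3.02; fold change = 2^3.02 = 8.112
gene H: ΔΔCt = (30.87−17.38) − (26.63−16.87) = 13.49 − 9.76 = 3.73; fold change = 2^-3.73 = 0.075
gene G: ΔΔCt = (22.97−17.38) − (24.39−16.87) = 5.59 − 7.52 = -1.93; fold change = 2^1.93 = 3.811
gene E: ΔΔCt = (22.57−17.38) − (24.08−16.87) = 5.19 − 7.21 = -2.02; fold change = 2^2.02 = 4.056
gene H has the largest |ΔΔCt| = 3.73.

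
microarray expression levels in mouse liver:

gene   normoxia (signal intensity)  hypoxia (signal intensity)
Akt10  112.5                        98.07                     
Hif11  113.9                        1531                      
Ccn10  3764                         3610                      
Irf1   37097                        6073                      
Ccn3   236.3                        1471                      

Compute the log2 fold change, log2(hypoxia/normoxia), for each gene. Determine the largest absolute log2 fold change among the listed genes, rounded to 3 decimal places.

3.749

log2(98.07/112.5) = -0.198  (Akt10)
log2(1531/113.9) = 3.749  (Hif11)
log2(3610/3764) = -0.060  (Ccn10)
log2(6073/37097) = -2.611  (Irf1)
log2(1471/236.3) = 2.638  (Ccn3)
The largest magnitude belongs to Hif11.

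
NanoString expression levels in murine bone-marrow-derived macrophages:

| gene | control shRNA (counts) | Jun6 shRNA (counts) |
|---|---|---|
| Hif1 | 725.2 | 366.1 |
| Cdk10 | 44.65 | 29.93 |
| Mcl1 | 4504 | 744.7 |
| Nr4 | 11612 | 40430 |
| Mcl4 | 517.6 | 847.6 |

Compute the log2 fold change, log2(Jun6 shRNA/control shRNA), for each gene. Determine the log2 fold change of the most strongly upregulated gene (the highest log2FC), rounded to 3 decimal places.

1.800

log2(366.1/725.2) = -0.986  (Hif1)
log2(29.93/44.65) = -0.577  (Cdk10)
log2(744.7/4504) = -2.596  (Mcl1)
log2(40430/11612) = 1.800  (Nr4)
log2(847.6/517.6) = 0.712  (Mcl4)
Nr4 is most strongly upregulated.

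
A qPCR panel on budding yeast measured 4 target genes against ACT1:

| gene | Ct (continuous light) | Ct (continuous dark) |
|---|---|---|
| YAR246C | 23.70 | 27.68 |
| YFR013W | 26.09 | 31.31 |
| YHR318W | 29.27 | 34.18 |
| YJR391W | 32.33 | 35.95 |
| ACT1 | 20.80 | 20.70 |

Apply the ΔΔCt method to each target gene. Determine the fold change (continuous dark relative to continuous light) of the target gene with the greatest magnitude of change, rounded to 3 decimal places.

YAR246C: ΔΔCt = (27.68−20.70) − (23.70−20.80) = 6.98 − 2.90 = 4.08; fold change = 2^-4.08 = 0.059
YFR013W: ΔΔCt = (31.31−20.70) − (26.09−20.80) = 10.61 − 5.29 = 5.32; fold change = 2^-5.32 = 0.025
YHR318W: ΔΔCt = (34.18−20.70) − (29.27−20.80) = 13.48 − 8.47 = 5.01; fold change = 2^-5.01 = 0.031
YJR391W: ΔΔCt = (35.95−20.70) − (32.33−20.80) = 15.25 − 11.53 = 3.72; fold change = 2^-3.72 = 0.076
YFR013W has the largest |ΔΔCt| = 5.32.

0.025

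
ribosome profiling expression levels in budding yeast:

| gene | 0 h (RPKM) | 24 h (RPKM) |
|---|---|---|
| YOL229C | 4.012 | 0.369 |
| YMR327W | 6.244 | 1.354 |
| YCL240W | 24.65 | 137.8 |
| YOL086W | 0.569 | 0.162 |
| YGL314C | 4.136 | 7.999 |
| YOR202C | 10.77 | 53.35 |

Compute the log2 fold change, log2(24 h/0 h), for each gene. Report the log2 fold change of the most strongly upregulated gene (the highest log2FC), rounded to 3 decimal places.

2.483

log2(0.369/4.012) = -3.443  (YOL229C)
log2(1.354/6.244) = -2.205  (YMR327W)
log2(137.8/24.65) = 2.483  (YCL240W)
log2(0.162/0.569) = -1.812  (YOL086W)
log2(7.999/4.136) = 0.952  (YGL314C)
log2(53.35/10.77) = 2.308  (YOR202C)
YCL240W is most strongly upregulated.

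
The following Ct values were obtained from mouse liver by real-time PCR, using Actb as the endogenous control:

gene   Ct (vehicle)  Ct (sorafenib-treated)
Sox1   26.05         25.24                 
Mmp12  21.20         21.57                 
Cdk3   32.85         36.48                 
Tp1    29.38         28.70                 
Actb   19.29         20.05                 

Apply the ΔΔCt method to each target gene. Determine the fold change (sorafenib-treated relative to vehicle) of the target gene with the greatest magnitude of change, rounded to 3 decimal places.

Sox1: ΔΔCt = (25.24−20.05) − (26.05−19.29) = 5.19 − 6.76 = -1.57; fold change = 2^1.57 = 2.969
Mmp12: ΔΔCt = (21.57−20.05) − (21.20−19.29) = 1.52 − 1.91 = -0.39; fold change = 2^0.39 = 1.310
Cdk3: ΔΔCt = (36.48−20.05) − (32.85−19.29) = 16.43 − 13.56 = 2.87; fold change = 2^-2.87 = 0.137
Tp1: ΔΔCt = (28.70−20.05) − (29.38−19.29) = 8.65 − 10.09 = -1.44; fold change = 2^1.44 = 2.713
Cdk3 has the largest |ΔΔCt| = 2.87.

0.137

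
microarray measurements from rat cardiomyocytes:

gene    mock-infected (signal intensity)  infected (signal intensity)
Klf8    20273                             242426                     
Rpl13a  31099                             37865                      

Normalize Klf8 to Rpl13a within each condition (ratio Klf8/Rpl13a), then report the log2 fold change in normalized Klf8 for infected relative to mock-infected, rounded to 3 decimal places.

Klf8/Rpl13a (mock-infected) = 20273 / 31099 = 0.65189
Klf8/Rpl13a (infected) = 242426 / 37865 = 6.4024
Fold change = 6.4024 / 0.65189 = 9.8213
log2(9.8213) = 3.2959

3.296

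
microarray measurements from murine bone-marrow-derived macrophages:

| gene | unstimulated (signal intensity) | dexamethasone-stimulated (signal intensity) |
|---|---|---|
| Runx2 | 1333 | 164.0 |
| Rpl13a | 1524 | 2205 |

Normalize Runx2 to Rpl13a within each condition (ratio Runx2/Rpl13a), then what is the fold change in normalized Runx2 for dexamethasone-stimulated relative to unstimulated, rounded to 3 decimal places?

Runx2/Rpl13a (unstimulated) = 1333 / 1524 = 0.87467
Runx2/Rpl13a (dexamethasone-stimulated) = 164.0 / 2205 = 0.074376
Fold change = 0.074376 / 0.87467 = 0.0850

0.085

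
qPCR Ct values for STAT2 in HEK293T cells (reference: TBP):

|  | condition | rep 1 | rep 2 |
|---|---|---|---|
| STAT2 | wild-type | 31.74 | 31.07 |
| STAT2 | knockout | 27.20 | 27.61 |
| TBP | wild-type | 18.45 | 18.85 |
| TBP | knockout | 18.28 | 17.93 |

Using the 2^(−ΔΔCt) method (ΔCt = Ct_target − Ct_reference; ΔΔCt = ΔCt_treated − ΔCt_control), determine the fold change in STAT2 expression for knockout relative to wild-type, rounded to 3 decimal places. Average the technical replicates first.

10.966

Mean Ct: STAT2 wild-type 31.405; STAT2 knockout 27.405; TBP wild-type 18.650; TBP knockout 18.105
ΔCt(wild-type) = 31.405 − 18.650 = 12.755
ΔCt(knockout) = 27.405 − 18.105 = 9.300
ΔΔCt = 9.300 − 12.755 = -3.455
Fold change = 2^(−(-3.455)) = 2^3.455 = 10.9663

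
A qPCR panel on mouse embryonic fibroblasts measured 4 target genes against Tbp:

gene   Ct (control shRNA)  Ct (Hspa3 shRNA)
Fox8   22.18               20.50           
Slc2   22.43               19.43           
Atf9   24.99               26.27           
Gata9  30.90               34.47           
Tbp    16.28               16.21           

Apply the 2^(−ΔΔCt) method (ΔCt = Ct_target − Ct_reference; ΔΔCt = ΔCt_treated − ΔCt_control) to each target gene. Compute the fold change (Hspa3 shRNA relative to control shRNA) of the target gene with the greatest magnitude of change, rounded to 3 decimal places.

Fox8: ΔΔCt = (20.50−16.21) − (22.18−16.28) = 4.29 − 5.90 = -1.61; fold change = 2^1.61 = 3.053
Slc2: ΔΔCt = (19.43−16.21) − (22.43−16.28) = 3.22 − 6.15 = -2.93; fold change = 2^2.93 = 7.621
Atf9: ΔΔCt = (26.27−16.21) − (24.99−16.28) = 10.06 − 8.71 = 1.35; fold change = 2^-1.35 = 0.392
Gata9: ΔΔCt = (34.47−16.21) − (30.90−16.28) = 18.26 − 14.62 = 3.64; fold change = 2^-3.64 = 0.080
Gata9 has the largest |ΔΔCt| = 3.64.

0.080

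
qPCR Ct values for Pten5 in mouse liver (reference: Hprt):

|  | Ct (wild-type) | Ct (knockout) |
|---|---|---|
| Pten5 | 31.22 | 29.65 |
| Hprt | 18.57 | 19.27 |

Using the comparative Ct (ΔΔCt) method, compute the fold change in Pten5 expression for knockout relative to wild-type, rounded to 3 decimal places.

ΔCt(wild-type) = 31.220 − 18.570 = 12.650
ΔCt(knockout) = 29.650 − 19.270 = 10.380
ΔΔCt = 10.380 − 12.650 = -2.270
Fold change = 2^(−(-2.270)) = 2^2.270 = 4.8232

4.823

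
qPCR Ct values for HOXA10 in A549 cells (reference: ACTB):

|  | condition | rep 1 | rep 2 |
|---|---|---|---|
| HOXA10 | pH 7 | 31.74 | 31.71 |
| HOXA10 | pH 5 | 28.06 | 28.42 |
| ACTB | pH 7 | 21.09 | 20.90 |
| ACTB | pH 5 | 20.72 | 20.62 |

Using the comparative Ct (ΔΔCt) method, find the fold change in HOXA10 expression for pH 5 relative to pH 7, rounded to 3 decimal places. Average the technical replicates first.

Mean Ct: HOXA10 pH 7 31.725; HOXA10 pH 5 28.240; ACTB pH 7 20.995; ACTB pH 5 20.670
ΔCt(pH 7) = 31.725 − 20.995 = 10.730
ΔCt(pH 5) = 28.240 − 20.670 = 7.570
ΔΔCt = 7.570 − 10.730 = -3.160
Fold change = 2^(−(-3.160)) = 2^3.160 = 8.9383

8.938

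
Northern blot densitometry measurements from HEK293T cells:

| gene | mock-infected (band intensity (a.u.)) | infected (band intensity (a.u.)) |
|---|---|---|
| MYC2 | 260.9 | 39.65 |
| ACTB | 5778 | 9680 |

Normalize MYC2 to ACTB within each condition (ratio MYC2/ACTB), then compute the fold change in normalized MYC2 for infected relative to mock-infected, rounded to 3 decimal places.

0.091

MYC2/ACTB (mock-infected) = 260.9 / 5778 = 0.045154
MYC2/ACTB (infected) = 39.65 / 9680 = 0.0040961
Fold change = 0.0040961 / 0.045154 = 0.0907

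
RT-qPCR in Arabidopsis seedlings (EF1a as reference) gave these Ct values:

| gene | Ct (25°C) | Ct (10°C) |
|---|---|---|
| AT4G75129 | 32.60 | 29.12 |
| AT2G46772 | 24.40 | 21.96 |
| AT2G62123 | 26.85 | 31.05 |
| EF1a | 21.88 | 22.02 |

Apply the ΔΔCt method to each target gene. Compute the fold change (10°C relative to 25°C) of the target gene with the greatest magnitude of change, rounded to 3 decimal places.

AT4G75129: ΔΔCt = (29.12−22.02) − (32.60−21.88) = 7.10 − 10.72 = -3.62; fold change = 2^3.62 = 12.295
AT2G46772: ΔΔCt = (21.96−22.02) − (24.40−21.88) = -0.06 − 2.52 = -2.58; fold change = 2^2.58 = 5.979
AT2G62123: ΔΔCt = (31.05−22.02) − (26.85−21.88) = 9.03 − 4.97 = 4.06; fold change = 2^-4.06 = 0.060
AT2G62123 has the largest |ΔΔCt| = 4.06.

0.060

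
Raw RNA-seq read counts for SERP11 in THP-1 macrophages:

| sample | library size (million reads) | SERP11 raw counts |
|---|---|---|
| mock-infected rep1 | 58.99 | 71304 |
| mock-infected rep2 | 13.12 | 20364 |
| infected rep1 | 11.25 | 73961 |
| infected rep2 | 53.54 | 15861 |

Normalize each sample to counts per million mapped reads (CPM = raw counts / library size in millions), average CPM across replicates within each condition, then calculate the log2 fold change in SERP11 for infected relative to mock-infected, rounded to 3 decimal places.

1.315

CPM(mock-infected rep1) = 71304 / 58.99 = 1208.7472
CPM(mock-infected rep2) = 20364 / 13.12 = 1552.1341
CPM(infected rep1) = 73961 / 11.25 = 6574.3111
CPM(infected rep2) = 15861 / 53.54 = 296.2458
mean CPM(mock-infected) = 1380.4407; mean CPM(infected) = 3435.2785
Fold change = 3435.2785 / 1380.4407 = 2.48854
log2(2.48854) = 1.3153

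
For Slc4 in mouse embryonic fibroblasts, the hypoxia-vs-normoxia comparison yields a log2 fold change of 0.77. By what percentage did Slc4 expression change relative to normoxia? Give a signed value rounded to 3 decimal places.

70.527%

Fold change = 2^(0.77) = 1.7053
Percent change = (FC − 1) × 100% = (1.7053 − 1) × 100 = 70.527%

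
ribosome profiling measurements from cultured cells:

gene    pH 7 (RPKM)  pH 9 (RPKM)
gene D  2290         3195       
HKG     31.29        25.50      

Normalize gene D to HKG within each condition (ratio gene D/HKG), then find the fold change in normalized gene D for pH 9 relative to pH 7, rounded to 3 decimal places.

gene D/HKG (pH 7) = 2290 / 31.29 = 73.186
gene D/HKG (pH 9) = 3195 / 25.50 = 125.29
Fold change = 125.29 / 73.186 = 1.7120

1.712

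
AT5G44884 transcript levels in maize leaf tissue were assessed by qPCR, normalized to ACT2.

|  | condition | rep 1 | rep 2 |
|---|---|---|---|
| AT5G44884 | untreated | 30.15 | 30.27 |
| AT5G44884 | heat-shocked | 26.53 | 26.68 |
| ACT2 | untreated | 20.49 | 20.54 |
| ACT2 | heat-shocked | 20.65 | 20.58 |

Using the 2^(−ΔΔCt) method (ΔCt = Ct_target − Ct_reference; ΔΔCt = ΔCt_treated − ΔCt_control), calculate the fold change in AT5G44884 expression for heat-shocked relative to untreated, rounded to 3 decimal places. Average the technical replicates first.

Mean Ct: AT5G44884 untreated 30.210; AT5G44884 heat-shocked 26.605; ACT2 untreated 20.515; ACT2 heat-shocked 20.615
ΔCt(untreated) = 30.210 − 20.515 = 9.695
ΔCt(heat-shocked) = 26.605 − 20.615 = 5.990
ΔΔCt = 5.990 − 9.695 = -3.705
Fold change = 2^(−(-3.705)) = 2^3.705 = 13.0412

13.041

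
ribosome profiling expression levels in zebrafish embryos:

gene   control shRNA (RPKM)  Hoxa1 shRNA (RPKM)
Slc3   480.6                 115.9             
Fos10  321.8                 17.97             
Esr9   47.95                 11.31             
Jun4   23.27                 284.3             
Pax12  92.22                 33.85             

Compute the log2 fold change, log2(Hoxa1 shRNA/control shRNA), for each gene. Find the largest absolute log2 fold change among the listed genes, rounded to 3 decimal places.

4.163

log2(115.9/480.6) = -2.052  (Slc3)
log2(17.97/321.8) = -4.163  (Fos10)
log2(11.31/47.95) = -2.084  (Esr9)
log2(284.3/23.27) = 3.611  (Jun4)
log2(33.85/92.22) = -1.446  (Pax12)
The largest magnitude belongs to Fos10.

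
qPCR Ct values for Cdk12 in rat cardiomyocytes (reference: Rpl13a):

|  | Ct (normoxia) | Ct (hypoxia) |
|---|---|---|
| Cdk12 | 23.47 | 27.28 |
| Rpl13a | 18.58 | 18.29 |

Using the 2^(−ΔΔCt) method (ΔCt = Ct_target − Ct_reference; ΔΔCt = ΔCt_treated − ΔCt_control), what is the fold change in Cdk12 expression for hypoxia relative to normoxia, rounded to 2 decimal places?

ΔCt(normoxia) = 23.470 − 18.580 = 4.890
ΔCt(hypoxia) = 27.280 − 18.290 = 8.990
ΔΔCt = 8.990 − 4.890 = 4.100
Fold change = 2^(−4.100) = 0.058

0.06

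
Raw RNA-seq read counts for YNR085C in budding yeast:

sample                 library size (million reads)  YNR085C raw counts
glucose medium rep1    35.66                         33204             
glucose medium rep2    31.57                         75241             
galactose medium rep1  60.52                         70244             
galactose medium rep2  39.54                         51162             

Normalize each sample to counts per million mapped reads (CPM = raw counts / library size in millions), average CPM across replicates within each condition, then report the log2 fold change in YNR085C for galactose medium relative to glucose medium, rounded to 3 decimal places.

CPM(glucose medium rep1) = 33204 / 35.66 = 931.1273
CPM(glucose medium rep2) = 75241 / 31.57 = 2383.3069
CPM(galactose medium rep1) = 70244 / 60.52 = 1160.6742
CPM(galactose medium rep2) = 51162 / 39.54 = 1293.9302
mean CPM(glucose medium) = 1657.2171; mean CPM(galactose medium) = 1227.3022
Fold change = 1227.3022 / 1657.2171 = 0.74058
log2(0.74058) = -0.4333

-0.433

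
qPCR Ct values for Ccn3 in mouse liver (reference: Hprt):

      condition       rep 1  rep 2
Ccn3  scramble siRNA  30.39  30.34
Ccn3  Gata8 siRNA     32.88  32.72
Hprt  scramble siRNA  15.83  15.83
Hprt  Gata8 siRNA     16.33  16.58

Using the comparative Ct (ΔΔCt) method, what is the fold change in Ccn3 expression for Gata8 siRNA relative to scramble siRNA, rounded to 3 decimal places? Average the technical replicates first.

Mean Ct: Ccn3 scramble siRNA 30.365; Ccn3 Gata8 siRNA 32.800; Hprt scramble siRNA 15.830; Hprt Gata8 siRNA 16.455
ΔCt(scramble siRNA) = 30.365 − 15.830 = 14.535
ΔCt(Gata8 siRNA) = 32.800 − 16.455 = 16.345
ΔΔCt = 16.345 − 14.535 = 1.810
Fold change = 2^(−1.810) = 0.2852

0.285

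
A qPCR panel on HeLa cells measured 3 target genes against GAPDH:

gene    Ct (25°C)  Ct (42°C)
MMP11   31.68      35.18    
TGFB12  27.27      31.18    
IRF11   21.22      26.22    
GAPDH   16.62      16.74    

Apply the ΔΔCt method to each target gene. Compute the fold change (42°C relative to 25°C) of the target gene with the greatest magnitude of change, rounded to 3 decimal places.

0.034

MMP11: ΔΔCt = (35.18−16.74) − (31.68−16.62) = 18.44 − 15.06 = 3.38; fold change = 2^-3.38 = 0.096
TGFB12: ΔΔCt = (31.18−16.74) − (27.27−16.62) = 14.44 − 10.65 = 3.79; fold change = 2^-3.79 = 0.072
IRF11: ΔΔCt = (26.22−16.74) − (21.22−16.62) = 9.48 − 4.60 = 4.88; fold change = 2^-4.88 = 0.034
IRF11 has the largest |ΔΔCt| = 4.88.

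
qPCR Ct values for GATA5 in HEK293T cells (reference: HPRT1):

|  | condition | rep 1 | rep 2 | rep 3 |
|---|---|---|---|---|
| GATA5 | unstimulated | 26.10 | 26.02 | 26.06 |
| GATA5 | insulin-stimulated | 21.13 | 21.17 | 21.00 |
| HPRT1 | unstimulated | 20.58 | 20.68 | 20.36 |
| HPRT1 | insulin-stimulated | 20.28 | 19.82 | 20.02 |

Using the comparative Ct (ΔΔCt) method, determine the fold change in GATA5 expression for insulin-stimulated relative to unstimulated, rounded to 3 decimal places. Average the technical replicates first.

Mean Ct: GATA5 unstimulated 26.060; GATA5 insulin-stimulated 21.100; HPRT1 unstimulated 20.540; HPRT1 insulin-stimulated 20.040
ΔCt(unstimulated) = 26.060 − 20.540 = 5.520
ΔCt(insulin-stimulated) = 21.100 − 20.040 = 1.060
ΔΔCt = 1.060 − 5.520 = -4.460
Fold change = 2^(−(-4.460)) = 2^4.460 = 22.0087

22.009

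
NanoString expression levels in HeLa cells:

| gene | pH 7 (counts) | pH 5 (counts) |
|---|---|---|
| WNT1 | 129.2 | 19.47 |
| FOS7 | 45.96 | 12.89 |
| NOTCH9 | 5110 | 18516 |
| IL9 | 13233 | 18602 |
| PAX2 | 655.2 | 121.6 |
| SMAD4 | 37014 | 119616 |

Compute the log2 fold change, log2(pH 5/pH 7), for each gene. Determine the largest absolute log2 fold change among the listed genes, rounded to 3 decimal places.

log2(19.47/129.2) = -2.730  (WNT1)
log2(12.89/45.96) = -1.834  (FOS7)
log2(18516/5110) = 1.857  (NOTCH9)
log2(18602/13233) = 0.491  (IL9)
log2(121.6/655.2) = -2.430  (PAX2)
log2(119616/37014) = 1.692  (SMAD4)
The largest magnitude belongs to WNT1.

2.730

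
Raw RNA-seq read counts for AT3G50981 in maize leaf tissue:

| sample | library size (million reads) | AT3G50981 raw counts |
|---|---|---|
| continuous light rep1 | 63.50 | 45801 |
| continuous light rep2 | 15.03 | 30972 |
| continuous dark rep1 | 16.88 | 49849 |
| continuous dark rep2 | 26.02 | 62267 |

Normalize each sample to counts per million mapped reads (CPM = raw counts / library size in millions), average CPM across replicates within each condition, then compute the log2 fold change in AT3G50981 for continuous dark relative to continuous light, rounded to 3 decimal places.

0.942

CPM(continuous light rep1) = 45801 / 63.50 = 721.2756
CPM(continuous light rep2) = 30972 / 15.03 = 2060.6786
CPM(continuous dark rep1) = 49849 / 16.88 = 2953.1398
CPM(continuous dark rep2) = 62267 / 26.02 = 2393.0438
mean CPM(continuous light) = 1390.9771; mean CPM(continuous dark) = 2673.0918
Fold change = 2673.0918 / 1390.9771 = 1.92174
log2(1.92174) = 0.9424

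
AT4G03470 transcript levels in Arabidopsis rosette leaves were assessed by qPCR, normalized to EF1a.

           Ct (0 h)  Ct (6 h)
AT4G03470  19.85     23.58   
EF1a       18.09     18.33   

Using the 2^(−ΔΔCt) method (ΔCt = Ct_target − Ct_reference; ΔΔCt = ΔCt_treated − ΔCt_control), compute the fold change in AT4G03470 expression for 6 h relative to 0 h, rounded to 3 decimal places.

ΔCt(0 h) = 19.850 − 18.090 = 1.760
ΔCt(6 h) = 23.580 − 18.330 = 5.250
ΔΔCt = 5.250 − 1.760 = 3.490
Fold change = 2^(−3.490) = 0.0890

0.089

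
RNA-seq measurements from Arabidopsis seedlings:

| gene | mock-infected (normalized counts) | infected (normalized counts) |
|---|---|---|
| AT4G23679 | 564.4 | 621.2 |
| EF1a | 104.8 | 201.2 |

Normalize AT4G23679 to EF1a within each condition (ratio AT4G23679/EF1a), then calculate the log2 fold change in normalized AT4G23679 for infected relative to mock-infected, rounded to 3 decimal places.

AT4G23679/EF1a (mock-infected) = 564.4 / 104.8 = 5.3855
AT4G23679/EF1a (infected) = 621.2 / 201.2 = 3.0875
Fold change = 3.0875 / 5.3855 = 0.5733
log2(0.5733) = -0.8027

-0.803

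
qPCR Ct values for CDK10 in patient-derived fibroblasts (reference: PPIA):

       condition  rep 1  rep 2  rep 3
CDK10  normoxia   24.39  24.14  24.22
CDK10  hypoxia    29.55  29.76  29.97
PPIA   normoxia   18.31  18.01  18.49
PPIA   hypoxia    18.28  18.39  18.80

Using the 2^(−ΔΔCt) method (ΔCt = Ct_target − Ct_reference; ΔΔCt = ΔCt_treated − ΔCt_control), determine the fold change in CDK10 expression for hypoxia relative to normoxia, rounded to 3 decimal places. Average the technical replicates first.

0.026

Mean Ct: CDK10 normoxia 24.250; CDK10 hypoxia 29.760; PPIA normoxia 18.270; PPIA hypoxia 18.490
ΔCt(normoxia) = 24.250 − 18.270 = 5.980
ΔCt(hypoxia) = 29.760 − 18.490 = 11.270
ΔΔCt = 11.270 − 5.980 = 5.290
Fold change = 2^(−5.290) = 0.0256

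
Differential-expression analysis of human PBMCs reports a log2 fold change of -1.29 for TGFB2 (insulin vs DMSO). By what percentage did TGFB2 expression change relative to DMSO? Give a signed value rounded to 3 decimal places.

-59.105%

Fold change = 2^(-1.29) = 0.4090
Percent change = (FC − 1) × 100% = (0.4090 − 1) × 100 = -59.105%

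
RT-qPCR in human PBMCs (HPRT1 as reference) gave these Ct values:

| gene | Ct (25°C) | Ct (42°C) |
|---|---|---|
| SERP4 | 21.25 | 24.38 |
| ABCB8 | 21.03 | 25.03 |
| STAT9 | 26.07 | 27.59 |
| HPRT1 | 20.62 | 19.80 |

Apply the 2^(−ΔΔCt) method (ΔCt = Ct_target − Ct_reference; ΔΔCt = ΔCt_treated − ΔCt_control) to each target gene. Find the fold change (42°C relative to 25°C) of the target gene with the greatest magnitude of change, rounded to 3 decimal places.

0.035

SERP4: ΔΔCt = (24.38−19.80) − (21.25−20.62) = 4.58 − 0.63 = 3.95; fold change = 2^-3.95 = 0.065
ABCB8: ΔΔCt = (25.03−19.80) − (21.03−20.62) = 5.23 − 0.41 = 4.82; fold change = 2^-4.82 = 0.035
STAT9: ΔΔCt = (27.59−19.80) − (26.07−20.62) = 7.79 − 5.45 = 2.34; fold change = 2^-2.34 = 0.198
ABCB8 has the largest |ΔΔCt| = 4.82.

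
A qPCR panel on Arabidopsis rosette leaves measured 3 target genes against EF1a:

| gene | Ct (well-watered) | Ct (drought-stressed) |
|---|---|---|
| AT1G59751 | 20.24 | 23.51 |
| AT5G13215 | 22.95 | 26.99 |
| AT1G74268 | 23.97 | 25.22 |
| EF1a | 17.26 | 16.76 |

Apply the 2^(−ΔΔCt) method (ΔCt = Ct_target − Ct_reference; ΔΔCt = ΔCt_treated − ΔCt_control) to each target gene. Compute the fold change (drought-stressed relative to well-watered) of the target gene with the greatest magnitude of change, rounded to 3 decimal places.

0.043

AT1G59751: ΔΔCt = (23.51−16.76) − (20.24−17.26) = 6.75 − 2.98 = 3.77; fold change = 2^-3.77 = 0.073
AT5G13215: ΔΔCt = (26.99−16.76) − (22.95−17.26) = 10.23 − 5.69 = 4.54; fold change = 2^-4.54 = 0.043
AT1G74268: ΔΔCt = (25.22−16.76) − (23.97−17.26) = 8.46 − 6.71 = 1.75; fold change = 2^-1.75 = 0.297
AT5G13215 has the largest |ΔΔCt| = 4.54.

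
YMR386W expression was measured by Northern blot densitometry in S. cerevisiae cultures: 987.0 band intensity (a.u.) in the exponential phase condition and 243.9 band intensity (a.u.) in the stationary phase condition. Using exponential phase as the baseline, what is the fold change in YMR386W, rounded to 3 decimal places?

0.247

Fold change = 243.9 / 987.0 = 0.2471
YMR386W is downregulated.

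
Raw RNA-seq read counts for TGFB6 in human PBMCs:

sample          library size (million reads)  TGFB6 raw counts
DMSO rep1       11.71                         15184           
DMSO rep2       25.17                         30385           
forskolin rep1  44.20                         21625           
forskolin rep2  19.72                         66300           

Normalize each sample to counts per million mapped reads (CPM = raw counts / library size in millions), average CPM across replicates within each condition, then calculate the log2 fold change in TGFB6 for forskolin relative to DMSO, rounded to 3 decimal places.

0.621

CPM(DMSO rep1) = 15184 / 11.71 = 1296.6695
CPM(DMSO rep2) = 30385 / 25.17 = 1207.1911
CPM(forskolin rep1) = 21625 / 44.20 = 489.2534
CPM(forskolin rep2) = 66300 / 19.72 = 3362.0690
mean CPM(DMSO) = 1251.9303; mean CPM(forskolin) = 1925.6612
Fold change = 1925.6612 / 1251.9303 = 1.53815
log2(1.53815) = 0.6212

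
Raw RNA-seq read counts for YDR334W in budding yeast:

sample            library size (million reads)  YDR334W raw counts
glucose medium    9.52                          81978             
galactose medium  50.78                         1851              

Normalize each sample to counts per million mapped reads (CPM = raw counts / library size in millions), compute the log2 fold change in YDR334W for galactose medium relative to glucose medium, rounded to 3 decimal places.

CPM(glucose medium) = 81978 / 9.52 = 8611.1345
CPM(galactose medium) = 1851 / 50.78 = 36.4514
Fold change = 36.4514 / 8611.1345 = 0.00423
log2(0.00423) = -7.8841

-7.884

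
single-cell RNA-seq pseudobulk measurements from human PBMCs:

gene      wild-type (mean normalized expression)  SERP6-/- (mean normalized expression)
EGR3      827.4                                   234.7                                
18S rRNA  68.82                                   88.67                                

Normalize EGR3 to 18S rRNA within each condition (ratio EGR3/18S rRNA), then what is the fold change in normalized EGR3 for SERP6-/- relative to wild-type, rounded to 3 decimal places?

EGR3/18S rRNA (wild-type) = 827.4 / 68.82 = 12.023
EGR3/18S rRNA (SERP6-/-) = 234.7 / 88.67 = 2.6469
Fold change = 2.6469 / 12.023 = 0.2202

0.220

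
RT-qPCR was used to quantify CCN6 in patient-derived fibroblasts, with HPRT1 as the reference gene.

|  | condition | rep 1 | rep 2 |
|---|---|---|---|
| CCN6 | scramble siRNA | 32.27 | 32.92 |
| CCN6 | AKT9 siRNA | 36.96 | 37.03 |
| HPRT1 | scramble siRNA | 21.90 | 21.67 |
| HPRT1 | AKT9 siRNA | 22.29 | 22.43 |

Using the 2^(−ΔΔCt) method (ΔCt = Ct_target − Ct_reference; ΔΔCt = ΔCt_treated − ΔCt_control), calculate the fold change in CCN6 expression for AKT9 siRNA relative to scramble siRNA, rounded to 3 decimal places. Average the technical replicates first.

0.071

Mean Ct: CCN6 scramble siRNA 32.595; CCN6 AKT9 siRNA 36.995; HPRT1 scramble siRNA 21.785; HPRT1 AKT9 siRNA 22.360
ΔCt(scramble siRNA) = 32.595 − 21.785 = 10.810
ΔCt(AKT9 siRNA) = 36.995 − 22.360 = 14.635
ΔΔCt = 14.635 − 10.810 = 3.825
Fold change = 2^(−3.825) = 0.0706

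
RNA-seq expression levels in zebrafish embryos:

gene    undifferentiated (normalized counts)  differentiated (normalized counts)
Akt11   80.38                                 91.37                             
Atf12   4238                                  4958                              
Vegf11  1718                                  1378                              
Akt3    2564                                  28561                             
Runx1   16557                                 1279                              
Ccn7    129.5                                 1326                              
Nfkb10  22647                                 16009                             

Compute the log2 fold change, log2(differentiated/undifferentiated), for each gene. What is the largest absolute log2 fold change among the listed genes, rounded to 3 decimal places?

log2(91.37/80.38) = 0.185  (Akt11)
log2(4958/4238) = 0.226  (Atf12)
log2(1378/1718) = -0.318  (Vegf11)
log2(28561/2564) = 3.478  (Akt3)
log2(1279/16557) = -3.694  (Runx1)
log2(1326/129.5) = 3.356  (Ccn7)
log2(16009/22647) = -0.500  (Nfkb10)
The largest magnitude belongs to Runx1.

3.694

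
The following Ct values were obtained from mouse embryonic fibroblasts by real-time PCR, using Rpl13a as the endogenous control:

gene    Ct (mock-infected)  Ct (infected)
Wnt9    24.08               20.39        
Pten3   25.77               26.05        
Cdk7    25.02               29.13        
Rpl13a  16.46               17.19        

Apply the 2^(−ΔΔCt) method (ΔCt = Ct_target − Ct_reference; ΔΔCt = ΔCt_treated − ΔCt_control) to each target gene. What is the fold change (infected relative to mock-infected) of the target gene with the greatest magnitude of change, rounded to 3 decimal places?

Wnt9: ΔΔCt = (20.39−17.19) − (24.08−16.46) = 3.20 − 7.62 = -4.42; fold change = 2^4.42 = 21.407
Pten3: ΔΔCt = (26.05−17.19) − (25.77−16.46) = 8.86 − 9.31 = -0.45; fold change = 2^0.45 = 1.366
Cdk7: ΔΔCt = (29.13−17.19) − (25.02−16.46) = 11.94 − 8.56 = 3.38; fold change = 2^-3.38 = 0.096
Wnt9 has the largest |ΔΔCt| = 4.42.

21.407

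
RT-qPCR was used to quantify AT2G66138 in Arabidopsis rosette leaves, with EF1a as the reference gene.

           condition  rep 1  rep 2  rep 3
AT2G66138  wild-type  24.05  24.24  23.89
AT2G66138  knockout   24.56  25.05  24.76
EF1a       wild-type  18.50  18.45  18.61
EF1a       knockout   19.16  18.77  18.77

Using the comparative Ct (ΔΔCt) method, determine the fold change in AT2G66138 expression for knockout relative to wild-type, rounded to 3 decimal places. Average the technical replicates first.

0.785

Mean Ct: AT2G66138 wild-type 24.060; AT2G66138 knockout 24.790; EF1a wild-type 18.520; EF1a knockout 18.900
ΔCt(wild-type) = 24.060 − 18.520 = 5.540
ΔCt(knockout) = 24.790 − 18.900 = 5.890
ΔΔCt = 5.890 − 5.540 = 0.350
Fold change = 2^(−0.350) = 0.7846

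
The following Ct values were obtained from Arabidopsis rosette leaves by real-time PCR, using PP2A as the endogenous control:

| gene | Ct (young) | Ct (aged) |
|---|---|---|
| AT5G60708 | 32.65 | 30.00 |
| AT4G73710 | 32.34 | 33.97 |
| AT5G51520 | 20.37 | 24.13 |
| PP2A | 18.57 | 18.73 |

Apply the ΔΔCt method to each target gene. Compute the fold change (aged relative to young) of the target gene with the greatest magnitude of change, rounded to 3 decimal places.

AT5G60708: ΔΔCt = (30.00−18.73) − (32.65−18.57) = 11.27 − 14.08 = -2.81; fold change = 2^2.81 = 7.013
AT4G73710: ΔΔCt = (33.97−18.73) − (32.34−18.57) = 15.24 − 13.77 = 1.47; fold change = 2^-1.47 = 0.361
AT5G51520: ΔΔCt = (24.13−18.73) − (20.37−18.57) = 5.40 − 1.80 = 3.60; fold change = 2^-3.60 = 0.082
AT5G51520 has the largest |ΔΔCt| = 3.60.

0.082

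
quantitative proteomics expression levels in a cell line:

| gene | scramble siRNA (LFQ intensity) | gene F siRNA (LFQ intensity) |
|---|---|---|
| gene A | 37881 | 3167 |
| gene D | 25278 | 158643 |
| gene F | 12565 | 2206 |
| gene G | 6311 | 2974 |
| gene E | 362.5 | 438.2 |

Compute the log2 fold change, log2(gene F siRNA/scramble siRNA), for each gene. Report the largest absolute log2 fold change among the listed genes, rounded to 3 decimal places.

3.580

log2(3167/37881) = -3.580  (gene A)
log2(158643/25278) = 2.650  (gene D)
log2(2206/12565) = -2.510  (gene F)
log2(2974/6311) = -1.085  (gene G)
log2(438.2/362.5) = 0.274  (gene E)
The largest magnitude belongs to gene A.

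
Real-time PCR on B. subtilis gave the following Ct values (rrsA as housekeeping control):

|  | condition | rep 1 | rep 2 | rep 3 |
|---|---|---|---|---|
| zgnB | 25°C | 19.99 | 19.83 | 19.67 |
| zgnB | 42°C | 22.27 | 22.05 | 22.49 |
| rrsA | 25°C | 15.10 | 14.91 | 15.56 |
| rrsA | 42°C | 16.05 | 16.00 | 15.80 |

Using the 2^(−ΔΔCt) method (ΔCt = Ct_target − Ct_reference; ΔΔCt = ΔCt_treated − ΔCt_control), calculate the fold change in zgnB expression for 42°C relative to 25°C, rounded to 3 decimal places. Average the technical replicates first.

0.312

Mean Ct: zgnB 25°C 19.830; zgnB 42°C 22.270; rrsA 25°C 15.190; rrsA 42°C 15.950
ΔCt(25°C) = 19.830 − 15.190 = 4.640
ΔCt(42°C) = 22.270 − 15.950 = 6.320
ΔΔCt = 6.320 − 4.640 = 1.680
Fold change = 2^(−1.680) = 0.3121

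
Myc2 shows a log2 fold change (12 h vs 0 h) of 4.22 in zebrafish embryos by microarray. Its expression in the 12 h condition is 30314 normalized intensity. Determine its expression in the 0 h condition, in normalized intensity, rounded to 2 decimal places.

Fold change = 2^(4.22) = 18.6357
0 h expression = 30314 / 18.6357 = 1626.66

1626.66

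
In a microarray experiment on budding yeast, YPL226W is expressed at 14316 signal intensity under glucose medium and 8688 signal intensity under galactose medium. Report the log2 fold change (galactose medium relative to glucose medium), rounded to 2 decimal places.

Fold change = 8688 / 14316 = 0.6069
log2(0.6069) = -0.721

-0.72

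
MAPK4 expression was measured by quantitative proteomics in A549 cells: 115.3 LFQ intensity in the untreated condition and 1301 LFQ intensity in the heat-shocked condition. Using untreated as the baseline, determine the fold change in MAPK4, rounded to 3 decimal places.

11.284

Fold change = 1301 / 115.3 = 11.2836
MAPK4 is upregulated.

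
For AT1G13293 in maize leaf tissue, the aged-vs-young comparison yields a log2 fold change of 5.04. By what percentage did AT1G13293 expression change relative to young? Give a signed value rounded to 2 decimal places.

Fold change = 2^(5.04) = 32.8996
Percent change = (FC − 1) × 100% = (32.8996 − 1) × 100 = 3189.96%

3189.96%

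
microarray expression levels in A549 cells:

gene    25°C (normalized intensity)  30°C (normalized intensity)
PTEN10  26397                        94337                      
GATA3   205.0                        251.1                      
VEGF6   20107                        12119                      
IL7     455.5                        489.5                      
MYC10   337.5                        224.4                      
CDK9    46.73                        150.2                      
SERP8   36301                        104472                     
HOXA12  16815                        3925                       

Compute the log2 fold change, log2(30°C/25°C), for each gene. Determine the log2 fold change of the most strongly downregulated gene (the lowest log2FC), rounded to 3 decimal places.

-2.099

log2(94337/26397) = 1.837  (PTEN10)
log2(251.1/205.0) = 0.293  (GATA3)
log2(12119/20107) = -0.730  (VEGF6)
log2(489.5/455.5) = 0.104  (IL7)
log2(224.4/337.5) = -0.589  (MYC10)
log2(150.2/46.73) = 1.684  (CDK9)
log2(104472/36301) = 1.525  (SERP8)
log2(3925/16815) = -2.099  (HOXA12)
HOXA12 is most strongly downregulated.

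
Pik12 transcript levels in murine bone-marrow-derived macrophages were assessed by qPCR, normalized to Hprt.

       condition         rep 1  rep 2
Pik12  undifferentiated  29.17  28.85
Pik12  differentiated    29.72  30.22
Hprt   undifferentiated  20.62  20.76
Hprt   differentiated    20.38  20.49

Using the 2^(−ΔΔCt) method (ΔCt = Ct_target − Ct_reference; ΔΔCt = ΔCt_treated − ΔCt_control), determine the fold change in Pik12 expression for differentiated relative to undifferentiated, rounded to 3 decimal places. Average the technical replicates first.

Mean Ct: Pik12 undifferentiated 29.010; Pik12 differentiated 29.970; Hprt undifferentiated 20.690; Hprt differentiated 20.435
ΔCt(undifferentiated) = 29.010 − 20.690 = 8.320
ΔCt(differentiated) = 29.970 − 20.435 = 9.535
ΔΔCt = 9.535 − 8.320 = 1.215
Fold change = 2^(−1.215) = 0.4308

0.431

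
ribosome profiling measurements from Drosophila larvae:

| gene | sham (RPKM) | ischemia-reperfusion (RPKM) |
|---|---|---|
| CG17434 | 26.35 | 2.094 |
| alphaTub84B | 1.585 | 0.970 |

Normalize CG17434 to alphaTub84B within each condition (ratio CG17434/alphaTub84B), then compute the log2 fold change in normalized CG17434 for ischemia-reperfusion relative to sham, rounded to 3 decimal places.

CG17434/alphaTub84B (sham) = 26.35 / 1.585 = 16.625
CG17434/alphaTub84B (ischemia-reperfusion) = 2.094 / 0.970 = 2.1588
Fold change = 2.1588 / 16.625 = 0.1299
log2(0.1299) = -2.9450

-2.945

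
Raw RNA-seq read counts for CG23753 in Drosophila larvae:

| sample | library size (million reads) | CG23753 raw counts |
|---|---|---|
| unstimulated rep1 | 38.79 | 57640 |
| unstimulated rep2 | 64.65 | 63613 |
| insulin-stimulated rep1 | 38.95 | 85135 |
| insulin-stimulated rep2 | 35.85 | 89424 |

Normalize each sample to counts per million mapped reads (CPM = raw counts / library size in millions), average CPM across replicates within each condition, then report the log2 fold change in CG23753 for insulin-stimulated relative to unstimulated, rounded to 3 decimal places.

CPM(unstimulated rep1) = 57640 / 38.79 = 1485.9500
CPM(unstimulated rep2) = 63613 / 64.65 = 983.9598
CPM(insulin-stimulated rep1) = 85135 / 38.95 = 2185.7510
CPM(insulin-stimulated rep2) = 89424 / 35.85 = 2494.3933
mean CPM(unstimulated) = 1234.9549; mean CPM(insulin-stimulated) = 2340.0721
Fold change = 2340.0721 / 1234.9549 = 1.89486
log2(1.89486) = 0.9221

0.922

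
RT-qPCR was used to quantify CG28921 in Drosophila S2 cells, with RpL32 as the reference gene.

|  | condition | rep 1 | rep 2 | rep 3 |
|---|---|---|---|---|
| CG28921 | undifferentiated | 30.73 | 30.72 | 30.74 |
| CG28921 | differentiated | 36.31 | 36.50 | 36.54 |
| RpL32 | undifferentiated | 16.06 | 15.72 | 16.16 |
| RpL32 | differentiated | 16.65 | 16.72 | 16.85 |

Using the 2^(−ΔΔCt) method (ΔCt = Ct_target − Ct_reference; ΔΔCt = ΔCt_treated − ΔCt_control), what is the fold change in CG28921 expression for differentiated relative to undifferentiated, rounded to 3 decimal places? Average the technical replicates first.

Mean Ct: CG28921 undifferentiated 30.730; CG28921 differentiated 36.450; RpL32 undifferentiated 15.980; RpL32 differentiated 16.740
ΔCt(undifferentiated) = 30.730 − 15.980 = 14.750
ΔCt(differentiated) = 36.450 − 16.740 = 19.710
ΔΔCt = 19.710 − 14.750 = 4.960
Fold change = 2^(−4.960) = 0.0321

0.032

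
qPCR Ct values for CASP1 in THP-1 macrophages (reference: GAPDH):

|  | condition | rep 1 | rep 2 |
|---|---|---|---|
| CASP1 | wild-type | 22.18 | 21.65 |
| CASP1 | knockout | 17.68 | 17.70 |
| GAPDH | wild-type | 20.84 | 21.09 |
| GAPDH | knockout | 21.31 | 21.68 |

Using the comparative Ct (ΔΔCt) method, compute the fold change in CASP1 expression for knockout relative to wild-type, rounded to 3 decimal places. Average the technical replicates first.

27.002

Mean Ct: CASP1 wild-type 21.915; CASP1 knockout 17.690; GAPDH wild-type 20.965; GAPDH knockout 21.495
ΔCt(wild-type) = 21.915 − 20.965 = 0.950
ΔCt(knockout) = 17.690 − 21.495 = -3.805
ΔΔCt = -3.805 − 0.950 = -4.755
Fold change = 2^(−(-4.755)) = 2^4.755 = 27.0021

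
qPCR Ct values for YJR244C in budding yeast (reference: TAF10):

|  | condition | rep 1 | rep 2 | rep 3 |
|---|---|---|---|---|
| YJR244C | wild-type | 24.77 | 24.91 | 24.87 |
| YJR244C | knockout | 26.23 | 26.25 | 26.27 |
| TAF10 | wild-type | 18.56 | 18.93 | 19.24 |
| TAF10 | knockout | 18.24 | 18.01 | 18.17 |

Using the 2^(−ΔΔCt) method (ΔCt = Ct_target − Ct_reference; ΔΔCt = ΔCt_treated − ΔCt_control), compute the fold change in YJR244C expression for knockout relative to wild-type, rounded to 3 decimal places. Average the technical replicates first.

0.222

Mean Ct: YJR244C wild-type 24.850; YJR244C knockout 26.250; TAF10 wild-type 18.910; TAF10 knockout 18.140
ΔCt(wild-type) = 24.850 − 18.910 = 5.940
ΔCt(knockout) = 26.250 − 18.140 = 8.110
ΔΔCt = 8.110 − 5.940 = 2.170
Fold change = 2^(−2.170) = 0.2222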